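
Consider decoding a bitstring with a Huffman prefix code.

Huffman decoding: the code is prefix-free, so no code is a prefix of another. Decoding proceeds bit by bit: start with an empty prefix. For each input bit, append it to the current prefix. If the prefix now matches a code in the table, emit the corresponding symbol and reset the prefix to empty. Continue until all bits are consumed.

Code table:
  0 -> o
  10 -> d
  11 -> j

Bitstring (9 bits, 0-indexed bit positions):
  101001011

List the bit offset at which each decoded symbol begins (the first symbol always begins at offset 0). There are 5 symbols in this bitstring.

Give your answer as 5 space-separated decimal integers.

Bit 0: prefix='1' (no match yet)
Bit 1: prefix='10' -> emit 'd', reset
Bit 2: prefix='1' (no match yet)
Bit 3: prefix='10' -> emit 'd', reset
Bit 4: prefix='0' -> emit 'o', reset
Bit 5: prefix='1' (no match yet)
Bit 6: prefix='10' -> emit 'd', reset
Bit 7: prefix='1' (no match yet)
Bit 8: prefix='11' -> emit 'j', reset

Answer: 0 2 4 5 7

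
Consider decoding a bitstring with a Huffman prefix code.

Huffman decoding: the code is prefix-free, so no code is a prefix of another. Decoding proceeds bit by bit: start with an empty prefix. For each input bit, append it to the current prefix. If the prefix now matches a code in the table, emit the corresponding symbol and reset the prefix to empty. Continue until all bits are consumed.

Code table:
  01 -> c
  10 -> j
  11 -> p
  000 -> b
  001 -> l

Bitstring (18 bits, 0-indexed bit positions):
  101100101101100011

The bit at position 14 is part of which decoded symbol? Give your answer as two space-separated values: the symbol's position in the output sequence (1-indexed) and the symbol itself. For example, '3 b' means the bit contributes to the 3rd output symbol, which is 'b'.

Answer: 7 b

Derivation:
Bit 0: prefix='1' (no match yet)
Bit 1: prefix='10' -> emit 'j', reset
Bit 2: prefix='1' (no match yet)
Bit 3: prefix='11' -> emit 'p', reset
Bit 4: prefix='0' (no match yet)
Bit 5: prefix='00' (no match yet)
Bit 6: prefix='001' -> emit 'l', reset
Bit 7: prefix='0' (no match yet)
Bit 8: prefix='01' -> emit 'c', reset
Bit 9: prefix='1' (no match yet)
Bit 10: prefix='10' -> emit 'j', reset
Bit 11: prefix='1' (no match yet)
Bit 12: prefix='11' -> emit 'p', reset
Bit 13: prefix='0' (no match yet)
Bit 14: prefix='00' (no match yet)
Bit 15: prefix='000' -> emit 'b', reset
Bit 16: prefix='1' (no match yet)
Bit 17: prefix='11' -> emit 'p', reset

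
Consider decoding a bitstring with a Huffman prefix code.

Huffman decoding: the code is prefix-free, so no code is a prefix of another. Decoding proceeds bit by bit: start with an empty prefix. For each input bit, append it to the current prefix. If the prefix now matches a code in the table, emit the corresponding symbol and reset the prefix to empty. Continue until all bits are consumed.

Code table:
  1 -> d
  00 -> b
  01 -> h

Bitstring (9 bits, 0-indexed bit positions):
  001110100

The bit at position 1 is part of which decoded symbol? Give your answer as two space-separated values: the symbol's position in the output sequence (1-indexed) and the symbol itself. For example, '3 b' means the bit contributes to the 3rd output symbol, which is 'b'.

Bit 0: prefix='0' (no match yet)
Bit 1: prefix='00' -> emit 'b', reset
Bit 2: prefix='1' -> emit 'd', reset
Bit 3: prefix='1' -> emit 'd', reset
Bit 4: prefix='1' -> emit 'd', reset
Bit 5: prefix='0' (no match yet)

Answer: 1 b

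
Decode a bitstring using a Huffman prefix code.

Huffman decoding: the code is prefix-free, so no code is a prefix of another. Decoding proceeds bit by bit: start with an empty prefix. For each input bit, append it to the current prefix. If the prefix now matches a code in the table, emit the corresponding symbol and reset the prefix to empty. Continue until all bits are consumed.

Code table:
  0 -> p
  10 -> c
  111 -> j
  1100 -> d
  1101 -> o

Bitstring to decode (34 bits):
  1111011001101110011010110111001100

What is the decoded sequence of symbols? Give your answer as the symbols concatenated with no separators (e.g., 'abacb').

Bit 0: prefix='1' (no match yet)
Bit 1: prefix='11' (no match yet)
Bit 2: prefix='111' -> emit 'j', reset
Bit 3: prefix='1' (no match yet)
Bit 4: prefix='10' -> emit 'c', reset
Bit 5: prefix='1' (no match yet)
Bit 6: prefix='11' (no match yet)
Bit 7: prefix='110' (no match yet)
Bit 8: prefix='1100' -> emit 'd', reset
Bit 9: prefix='1' (no match yet)
Bit 10: prefix='11' (no match yet)
Bit 11: prefix='110' (no match yet)
Bit 12: prefix='1101' -> emit 'o', reset
Bit 13: prefix='1' (no match yet)
Bit 14: prefix='11' (no match yet)
Bit 15: prefix='110' (no match yet)
Bit 16: prefix='1100' -> emit 'd', reset
Bit 17: prefix='1' (no match yet)
Bit 18: prefix='11' (no match yet)
Bit 19: prefix='110' (no match yet)
Bit 20: prefix='1101' -> emit 'o', reset
Bit 21: prefix='0' -> emit 'p', reset
Bit 22: prefix='1' (no match yet)
Bit 23: prefix='11' (no match yet)
Bit 24: prefix='110' (no match yet)
Bit 25: prefix='1101' -> emit 'o', reset
Bit 26: prefix='1' (no match yet)
Bit 27: prefix='11' (no match yet)
Bit 28: prefix='110' (no match yet)
Bit 29: prefix='1100' -> emit 'd', reset
Bit 30: prefix='1' (no match yet)
Bit 31: prefix='11' (no match yet)
Bit 32: prefix='110' (no match yet)
Bit 33: prefix='1100' -> emit 'd', reset

Answer: jcdodopodd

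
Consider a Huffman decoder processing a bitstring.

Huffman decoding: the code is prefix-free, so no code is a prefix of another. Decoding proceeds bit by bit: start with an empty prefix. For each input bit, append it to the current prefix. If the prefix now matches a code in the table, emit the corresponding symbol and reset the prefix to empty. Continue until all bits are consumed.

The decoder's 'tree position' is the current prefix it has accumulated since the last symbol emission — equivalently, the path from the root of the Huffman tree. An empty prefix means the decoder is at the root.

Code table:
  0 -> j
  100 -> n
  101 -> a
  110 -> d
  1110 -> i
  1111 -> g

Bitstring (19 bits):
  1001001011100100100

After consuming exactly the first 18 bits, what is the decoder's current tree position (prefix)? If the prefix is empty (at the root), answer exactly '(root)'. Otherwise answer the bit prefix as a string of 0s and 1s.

Bit 0: prefix='1' (no match yet)
Bit 1: prefix='10' (no match yet)
Bit 2: prefix='100' -> emit 'n', reset
Bit 3: prefix='1' (no match yet)
Bit 4: prefix='10' (no match yet)
Bit 5: prefix='100' -> emit 'n', reset
Bit 6: prefix='1' (no match yet)
Bit 7: prefix='10' (no match yet)
Bit 8: prefix='101' -> emit 'a', reset
Bit 9: prefix='1' (no match yet)
Bit 10: prefix='11' (no match yet)
Bit 11: prefix='110' -> emit 'd', reset
Bit 12: prefix='0' -> emit 'j', reset
Bit 13: prefix='1' (no match yet)
Bit 14: prefix='10' (no match yet)
Bit 15: prefix='100' -> emit 'n', reset
Bit 16: prefix='1' (no match yet)
Bit 17: prefix='10' (no match yet)

Answer: 10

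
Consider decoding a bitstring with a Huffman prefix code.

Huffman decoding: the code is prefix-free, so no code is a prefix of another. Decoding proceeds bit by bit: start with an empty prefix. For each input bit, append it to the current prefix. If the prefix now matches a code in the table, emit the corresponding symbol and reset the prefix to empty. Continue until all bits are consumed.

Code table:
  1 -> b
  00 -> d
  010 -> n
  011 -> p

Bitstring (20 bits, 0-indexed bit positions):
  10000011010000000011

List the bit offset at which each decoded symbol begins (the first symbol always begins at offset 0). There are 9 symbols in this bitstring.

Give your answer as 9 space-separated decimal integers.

Bit 0: prefix='1' -> emit 'b', reset
Bit 1: prefix='0' (no match yet)
Bit 2: prefix='00' -> emit 'd', reset
Bit 3: prefix='0' (no match yet)
Bit 4: prefix='00' -> emit 'd', reset
Bit 5: prefix='0' (no match yet)
Bit 6: prefix='01' (no match yet)
Bit 7: prefix='011' -> emit 'p', reset
Bit 8: prefix='0' (no match yet)
Bit 9: prefix='01' (no match yet)
Bit 10: prefix='010' -> emit 'n', reset
Bit 11: prefix='0' (no match yet)
Bit 12: prefix='00' -> emit 'd', reset
Bit 13: prefix='0' (no match yet)
Bit 14: prefix='00' -> emit 'd', reset
Bit 15: prefix='0' (no match yet)
Bit 16: prefix='00' -> emit 'd', reset
Bit 17: prefix='0' (no match yet)
Bit 18: prefix='01' (no match yet)
Bit 19: prefix='011' -> emit 'p', reset

Answer: 0 1 3 5 8 11 13 15 17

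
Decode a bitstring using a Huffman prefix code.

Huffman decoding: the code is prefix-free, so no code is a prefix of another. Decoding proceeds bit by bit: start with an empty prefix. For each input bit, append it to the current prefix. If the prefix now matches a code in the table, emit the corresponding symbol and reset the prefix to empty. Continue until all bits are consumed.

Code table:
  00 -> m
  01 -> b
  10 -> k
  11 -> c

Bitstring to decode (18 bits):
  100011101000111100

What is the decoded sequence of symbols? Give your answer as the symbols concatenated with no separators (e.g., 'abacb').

Bit 0: prefix='1' (no match yet)
Bit 1: prefix='10' -> emit 'k', reset
Bit 2: prefix='0' (no match yet)
Bit 3: prefix='00' -> emit 'm', reset
Bit 4: prefix='1' (no match yet)
Bit 5: prefix='11' -> emit 'c', reset
Bit 6: prefix='1' (no match yet)
Bit 7: prefix='10' -> emit 'k', reset
Bit 8: prefix='1' (no match yet)
Bit 9: prefix='10' -> emit 'k', reset
Bit 10: prefix='0' (no match yet)
Bit 11: prefix='00' -> emit 'm', reset
Bit 12: prefix='1' (no match yet)
Bit 13: prefix='11' -> emit 'c', reset
Bit 14: prefix='1' (no match yet)
Bit 15: prefix='11' -> emit 'c', reset
Bit 16: prefix='0' (no match yet)
Bit 17: prefix='00' -> emit 'm', reset

Answer: kmckkmccm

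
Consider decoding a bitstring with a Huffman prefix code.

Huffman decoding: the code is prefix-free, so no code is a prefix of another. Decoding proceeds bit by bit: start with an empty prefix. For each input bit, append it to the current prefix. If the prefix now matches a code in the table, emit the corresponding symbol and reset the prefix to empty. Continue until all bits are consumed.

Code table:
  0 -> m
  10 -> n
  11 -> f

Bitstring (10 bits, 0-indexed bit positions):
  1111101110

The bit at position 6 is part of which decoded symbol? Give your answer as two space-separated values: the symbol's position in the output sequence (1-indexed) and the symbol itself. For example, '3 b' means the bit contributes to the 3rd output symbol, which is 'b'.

Bit 0: prefix='1' (no match yet)
Bit 1: prefix='11' -> emit 'f', reset
Bit 2: prefix='1' (no match yet)
Bit 3: prefix='11' -> emit 'f', reset
Bit 4: prefix='1' (no match yet)
Bit 5: prefix='10' -> emit 'n', reset
Bit 6: prefix='1' (no match yet)
Bit 7: prefix='11' -> emit 'f', reset
Bit 8: prefix='1' (no match yet)
Bit 9: prefix='10' -> emit 'n', reset

Answer: 4 f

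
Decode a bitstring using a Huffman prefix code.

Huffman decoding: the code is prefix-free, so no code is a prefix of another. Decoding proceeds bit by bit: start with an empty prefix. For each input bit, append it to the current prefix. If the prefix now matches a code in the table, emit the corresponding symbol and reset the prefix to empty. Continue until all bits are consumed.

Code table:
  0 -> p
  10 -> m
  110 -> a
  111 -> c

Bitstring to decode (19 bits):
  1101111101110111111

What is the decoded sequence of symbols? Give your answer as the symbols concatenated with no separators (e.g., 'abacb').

Answer: acacpcc

Derivation:
Bit 0: prefix='1' (no match yet)
Bit 1: prefix='11' (no match yet)
Bit 2: prefix='110' -> emit 'a', reset
Bit 3: prefix='1' (no match yet)
Bit 4: prefix='11' (no match yet)
Bit 5: prefix='111' -> emit 'c', reset
Bit 6: prefix='1' (no match yet)
Bit 7: prefix='11' (no match yet)
Bit 8: prefix='110' -> emit 'a', reset
Bit 9: prefix='1' (no match yet)
Bit 10: prefix='11' (no match yet)
Bit 11: prefix='111' -> emit 'c', reset
Bit 12: prefix='0' -> emit 'p', reset
Bit 13: prefix='1' (no match yet)
Bit 14: prefix='11' (no match yet)
Bit 15: prefix='111' -> emit 'c', reset
Bit 16: prefix='1' (no match yet)
Bit 17: prefix='11' (no match yet)
Bit 18: prefix='111' -> emit 'c', reset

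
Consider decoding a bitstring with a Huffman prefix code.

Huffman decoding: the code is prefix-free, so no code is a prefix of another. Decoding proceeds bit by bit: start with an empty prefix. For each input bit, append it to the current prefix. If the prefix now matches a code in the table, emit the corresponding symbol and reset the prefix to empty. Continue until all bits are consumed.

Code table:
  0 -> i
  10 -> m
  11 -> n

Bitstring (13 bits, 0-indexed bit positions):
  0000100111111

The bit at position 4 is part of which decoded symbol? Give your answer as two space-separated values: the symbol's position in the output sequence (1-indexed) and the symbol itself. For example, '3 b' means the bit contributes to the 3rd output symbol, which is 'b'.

Answer: 5 m

Derivation:
Bit 0: prefix='0' -> emit 'i', reset
Bit 1: prefix='0' -> emit 'i', reset
Bit 2: prefix='0' -> emit 'i', reset
Bit 3: prefix='0' -> emit 'i', reset
Bit 4: prefix='1' (no match yet)
Bit 5: prefix='10' -> emit 'm', reset
Bit 6: prefix='0' -> emit 'i', reset
Bit 7: prefix='1' (no match yet)
Bit 8: prefix='11' -> emit 'n', reset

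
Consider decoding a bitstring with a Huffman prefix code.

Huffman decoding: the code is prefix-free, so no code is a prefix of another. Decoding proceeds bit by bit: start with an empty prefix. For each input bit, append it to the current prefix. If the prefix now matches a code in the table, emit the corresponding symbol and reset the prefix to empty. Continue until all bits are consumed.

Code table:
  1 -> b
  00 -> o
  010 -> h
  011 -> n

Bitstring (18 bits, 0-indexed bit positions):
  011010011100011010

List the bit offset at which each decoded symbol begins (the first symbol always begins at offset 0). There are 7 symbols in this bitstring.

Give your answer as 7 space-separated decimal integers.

Bit 0: prefix='0' (no match yet)
Bit 1: prefix='01' (no match yet)
Bit 2: prefix='011' -> emit 'n', reset
Bit 3: prefix='0' (no match yet)
Bit 4: prefix='01' (no match yet)
Bit 5: prefix='010' -> emit 'h', reset
Bit 6: prefix='0' (no match yet)
Bit 7: prefix='01' (no match yet)
Bit 8: prefix='011' -> emit 'n', reset
Bit 9: prefix='1' -> emit 'b', reset
Bit 10: prefix='0' (no match yet)
Bit 11: prefix='00' -> emit 'o', reset
Bit 12: prefix='0' (no match yet)
Bit 13: prefix='01' (no match yet)
Bit 14: prefix='011' -> emit 'n', reset
Bit 15: prefix='0' (no match yet)
Bit 16: prefix='01' (no match yet)
Bit 17: prefix='010' -> emit 'h', reset

Answer: 0 3 6 9 10 12 15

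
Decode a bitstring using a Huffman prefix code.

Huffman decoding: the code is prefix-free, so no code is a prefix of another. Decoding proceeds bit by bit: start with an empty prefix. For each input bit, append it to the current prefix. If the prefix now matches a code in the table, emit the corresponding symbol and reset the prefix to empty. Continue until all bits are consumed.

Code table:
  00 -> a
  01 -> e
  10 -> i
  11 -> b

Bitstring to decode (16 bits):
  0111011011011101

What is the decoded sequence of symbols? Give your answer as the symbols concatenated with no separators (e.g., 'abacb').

Bit 0: prefix='0' (no match yet)
Bit 1: prefix='01' -> emit 'e', reset
Bit 2: prefix='1' (no match yet)
Bit 3: prefix='11' -> emit 'b', reset
Bit 4: prefix='0' (no match yet)
Bit 5: prefix='01' -> emit 'e', reset
Bit 6: prefix='1' (no match yet)
Bit 7: prefix='10' -> emit 'i', reset
Bit 8: prefix='1' (no match yet)
Bit 9: prefix='11' -> emit 'b', reset
Bit 10: prefix='0' (no match yet)
Bit 11: prefix='01' -> emit 'e', reset
Bit 12: prefix='1' (no match yet)
Bit 13: prefix='11' -> emit 'b', reset
Bit 14: prefix='0' (no match yet)
Bit 15: prefix='01' -> emit 'e', reset

Answer: ebeibebe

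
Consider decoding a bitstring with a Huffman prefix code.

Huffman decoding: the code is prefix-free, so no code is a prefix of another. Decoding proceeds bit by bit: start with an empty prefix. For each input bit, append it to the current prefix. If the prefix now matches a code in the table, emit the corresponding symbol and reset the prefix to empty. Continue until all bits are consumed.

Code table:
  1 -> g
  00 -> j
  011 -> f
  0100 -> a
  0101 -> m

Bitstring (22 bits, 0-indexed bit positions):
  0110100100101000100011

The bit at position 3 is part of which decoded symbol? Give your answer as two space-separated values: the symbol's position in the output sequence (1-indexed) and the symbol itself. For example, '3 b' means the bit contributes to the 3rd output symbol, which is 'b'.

Answer: 2 a

Derivation:
Bit 0: prefix='0' (no match yet)
Bit 1: prefix='01' (no match yet)
Bit 2: prefix='011' -> emit 'f', reset
Bit 3: prefix='0' (no match yet)
Bit 4: prefix='01' (no match yet)
Bit 5: prefix='010' (no match yet)
Bit 6: prefix='0100' -> emit 'a', reset
Bit 7: prefix='1' -> emit 'g', reset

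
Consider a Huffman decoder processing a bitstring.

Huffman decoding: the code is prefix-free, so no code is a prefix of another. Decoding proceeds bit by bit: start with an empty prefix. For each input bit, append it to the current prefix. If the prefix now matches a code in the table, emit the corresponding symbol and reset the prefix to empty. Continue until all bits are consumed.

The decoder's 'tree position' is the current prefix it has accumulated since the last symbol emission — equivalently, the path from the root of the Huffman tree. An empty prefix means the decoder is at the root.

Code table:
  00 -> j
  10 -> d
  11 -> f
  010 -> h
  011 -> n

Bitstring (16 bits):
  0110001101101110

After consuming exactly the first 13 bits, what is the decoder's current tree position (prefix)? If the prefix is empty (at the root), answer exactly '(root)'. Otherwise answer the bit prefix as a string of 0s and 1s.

Bit 0: prefix='0' (no match yet)
Bit 1: prefix='01' (no match yet)
Bit 2: prefix='011' -> emit 'n', reset
Bit 3: prefix='0' (no match yet)
Bit 4: prefix='00' -> emit 'j', reset
Bit 5: prefix='0' (no match yet)
Bit 6: prefix='01' (no match yet)
Bit 7: prefix='011' -> emit 'n', reset
Bit 8: prefix='0' (no match yet)
Bit 9: prefix='01' (no match yet)
Bit 10: prefix='011' -> emit 'n', reset
Bit 11: prefix='0' (no match yet)
Bit 12: prefix='01' (no match yet)

Answer: 01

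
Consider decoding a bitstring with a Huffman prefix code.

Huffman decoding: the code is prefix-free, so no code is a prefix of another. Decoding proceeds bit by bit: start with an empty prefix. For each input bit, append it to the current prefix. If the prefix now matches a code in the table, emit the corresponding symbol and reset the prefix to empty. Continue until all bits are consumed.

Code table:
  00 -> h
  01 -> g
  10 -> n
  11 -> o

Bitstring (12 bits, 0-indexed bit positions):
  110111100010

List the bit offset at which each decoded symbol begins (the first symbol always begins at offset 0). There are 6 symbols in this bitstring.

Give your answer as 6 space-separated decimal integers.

Bit 0: prefix='1' (no match yet)
Bit 1: prefix='11' -> emit 'o', reset
Bit 2: prefix='0' (no match yet)
Bit 3: prefix='01' -> emit 'g', reset
Bit 4: prefix='1' (no match yet)
Bit 5: prefix='11' -> emit 'o', reset
Bit 6: prefix='1' (no match yet)
Bit 7: prefix='10' -> emit 'n', reset
Bit 8: prefix='0' (no match yet)
Bit 9: prefix='00' -> emit 'h', reset
Bit 10: prefix='1' (no match yet)
Bit 11: prefix='10' -> emit 'n', reset

Answer: 0 2 4 6 8 10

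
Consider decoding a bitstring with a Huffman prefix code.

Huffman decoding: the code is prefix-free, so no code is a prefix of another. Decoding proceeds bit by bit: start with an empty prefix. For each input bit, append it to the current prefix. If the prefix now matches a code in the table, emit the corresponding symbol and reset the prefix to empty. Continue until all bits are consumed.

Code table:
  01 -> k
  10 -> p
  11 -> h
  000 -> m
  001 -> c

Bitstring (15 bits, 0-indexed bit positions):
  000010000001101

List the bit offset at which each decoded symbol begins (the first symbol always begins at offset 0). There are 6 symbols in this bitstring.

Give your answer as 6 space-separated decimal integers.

Bit 0: prefix='0' (no match yet)
Bit 1: prefix='00' (no match yet)
Bit 2: prefix='000' -> emit 'm', reset
Bit 3: prefix='0' (no match yet)
Bit 4: prefix='01' -> emit 'k', reset
Bit 5: prefix='0' (no match yet)
Bit 6: prefix='00' (no match yet)
Bit 7: prefix='000' -> emit 'm', reset
Bit 8: prefix='0' (no match yet)
Bit 9: prefix='00' (no match yet)
Bit 10: prefix='000' -> emit 'm', reset
Bit 11: prefix='1' (no match yet)
Bit 12: prefix='11' -> emit 'h', reset
Bit 13: prefix='0' (no match yet)
Bit 14: prefix='01' -> emit 'k', reset

Answer: 0 3 5 8 11 13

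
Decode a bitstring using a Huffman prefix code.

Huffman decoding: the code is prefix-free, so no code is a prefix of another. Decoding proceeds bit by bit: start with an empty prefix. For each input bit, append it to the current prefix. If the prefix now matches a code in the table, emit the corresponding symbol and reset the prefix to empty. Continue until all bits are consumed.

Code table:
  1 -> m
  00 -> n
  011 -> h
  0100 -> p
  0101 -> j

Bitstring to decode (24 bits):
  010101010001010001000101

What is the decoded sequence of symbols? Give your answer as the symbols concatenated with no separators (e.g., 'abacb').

Answer: jjnjnpj

Derivation:
Bit 0: prefix='0' (no match yet)
Bit 1: prefix='01' (no match yet)
Bit 2: prefix='010' (no match yet)
Bit 3: prefix='0101' -> emit 'j', reset
Bit 4: prefix='0' (no match yet)
Bit 5: prefix='01' (no match yet)
Bit 6: prefix='010' (no match yet)
Bit 7: prefix='0101' -> emit 'j', reset
Bit 8: prefix='0' (no match yet)
Bit 9: prefix='00' -> emit 'n', reset
Bit 10: prefix='0' (no match yet)
Bit 11: prefix='01' (no match yet)
Bit 12: prefix='010' (no match yet)
Bit 13: prefix='0101' -> emit 'j', reset
Bit 14: prefix='0' (no match yet)
Bit 15: prefix='00' -> emit 'n', reset
Bit 16: prefix='0' (no match yet)
Bit 17: prefix='01' (no match yet)
Bit 18: prefix='010' (no match yet)
Bit 19: prefix='0100' -> emit 'p', reset
Bit 20: prefix='0' (no match yet)
Bit 21: prefix='01' (no match yet)
Bit 22: prefix='010' (no match yet)
Bit 23: prefix='0101' -> emit 'j', reset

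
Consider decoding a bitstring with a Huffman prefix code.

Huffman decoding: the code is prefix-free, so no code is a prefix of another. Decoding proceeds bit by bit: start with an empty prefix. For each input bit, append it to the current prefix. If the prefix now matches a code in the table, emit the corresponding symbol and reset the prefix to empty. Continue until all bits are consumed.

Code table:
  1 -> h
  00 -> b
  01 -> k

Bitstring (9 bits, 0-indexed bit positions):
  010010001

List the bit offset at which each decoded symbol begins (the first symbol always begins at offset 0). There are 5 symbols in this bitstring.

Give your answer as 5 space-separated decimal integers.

Answer: 0 2 4 5 7

Derivation:
Bit 0: prefix='0' (no match yet)
Bit 1: prefix='01' -> emit 'k', reset
Bit 2: prefix='0' (no match yet)
Bit 3: prefix='00' -> emit 'b', reset
Bit 4: prefix='1' -> emit 'h', reset
Bit 5: prefix='0' (no match yet)
Bit 6: prefix='00' -> emit 'b', reset
Bit 7: prefix='0' (no match yet)
Bit 8: prefix='01' -> emit 'k', reset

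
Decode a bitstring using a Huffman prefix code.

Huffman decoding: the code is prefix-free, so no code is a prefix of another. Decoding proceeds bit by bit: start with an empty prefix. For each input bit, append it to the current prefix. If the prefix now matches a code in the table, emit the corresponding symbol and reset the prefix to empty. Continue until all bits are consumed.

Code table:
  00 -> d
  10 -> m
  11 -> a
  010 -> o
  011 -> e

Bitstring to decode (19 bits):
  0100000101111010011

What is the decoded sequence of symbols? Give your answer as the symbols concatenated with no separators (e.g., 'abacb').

Bit 0: prefix='0' (no match yet)
Bit 1: prefix='01' (no match yet)
Bit 2: prefix='010' -> emit 'o', reset
Bit 3: prefix='0' (no match yet)
Bit 4: prefix='00' -> emit 'd', reset
Bit 5: prefix='0' (no match yet)
Bit 6: prefix='00' -> emit 'd', reset
Bit 7: prefix='1' (no match yet)
Bit 8: prefix='10' -> emit 'm', reset
Bit 9: prefix='1' (no match yet)
Bit 10: prefix='11' -> emit 'a', reset
Bit 11: prefix='1' (no match yet)
Bit 12: prefix='11' -> emit 'a', reset
Bit 13: prefix='0' (no match yet)
Bit 14: prefix='01' (no match yet)
Bit 15: prefix='010' -> emit 'o', reset
Bit 16: prefix='0' (no match yet)
Bit 17: prefix='01' (no match yet)
Bit 18: prefix='011' -> emit 'e', reset

Answer: oddmaaoe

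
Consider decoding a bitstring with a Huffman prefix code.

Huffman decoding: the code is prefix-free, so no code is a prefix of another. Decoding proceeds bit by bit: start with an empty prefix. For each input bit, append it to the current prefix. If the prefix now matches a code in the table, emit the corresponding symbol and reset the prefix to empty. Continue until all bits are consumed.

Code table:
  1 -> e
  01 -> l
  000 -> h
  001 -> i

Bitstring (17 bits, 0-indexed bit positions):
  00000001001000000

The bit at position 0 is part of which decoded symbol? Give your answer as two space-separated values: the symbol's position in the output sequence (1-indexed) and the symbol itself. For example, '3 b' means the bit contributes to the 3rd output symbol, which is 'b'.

Answer: 1 h

Derivation:
Bit 0: prefix='0' (no match yet)
Bit 1: prefix='00' (no match yet)
Bit 2: prefix='000' -> emit 'h', reset
Bit 3: prefix='0' (no match yet)
Bit 4: prefix='00' (no match yet)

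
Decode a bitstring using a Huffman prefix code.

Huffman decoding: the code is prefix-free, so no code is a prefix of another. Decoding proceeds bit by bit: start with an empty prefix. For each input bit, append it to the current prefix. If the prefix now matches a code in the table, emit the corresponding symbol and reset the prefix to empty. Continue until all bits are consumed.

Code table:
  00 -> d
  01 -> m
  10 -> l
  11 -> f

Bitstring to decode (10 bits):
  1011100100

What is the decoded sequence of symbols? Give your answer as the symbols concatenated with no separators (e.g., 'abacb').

Answer: lflmd

Derivation:
Bit 0: prefix='1' (no match yet)
Bit 1: prefix='10' -> emit 'l', reset
Bit 2: prefix='1' (no match yet)
Bit 3: prefix='11' -> emit 'f', reset
Bit 4: prefix='1' (no match yet)
Bit 5: prefix='10' -> emit 'l', reset
Bit 6: prefix='0' (no match yet)
Bit 7: prefix='01' -> emit 'm', reset
Bit 8: prefix='0' (no match yet)
Bit 9: prefix='00' -> emit 'd', reset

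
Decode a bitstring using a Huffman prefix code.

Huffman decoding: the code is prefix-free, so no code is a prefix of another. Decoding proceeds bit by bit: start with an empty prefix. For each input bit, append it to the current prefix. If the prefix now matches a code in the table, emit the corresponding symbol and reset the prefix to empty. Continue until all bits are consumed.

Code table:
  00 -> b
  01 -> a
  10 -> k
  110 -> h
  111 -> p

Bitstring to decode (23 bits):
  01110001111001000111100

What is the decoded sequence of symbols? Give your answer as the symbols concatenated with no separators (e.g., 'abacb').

Answer: ahbpkabapb

Derivation:
Bit 0: prefix='0' (no match yet)
Bit 1: prefix='01' -> emit 'a', reset
Bit 2: prefix='1' (no match yet)
Bit 3: prefix='11' (no match yet)
Bit 4: prefix='110' -> emit 'h', reset
Bit 5: prefix='0' (no match yet)
Bit 6: prefix='00' -> emit 'b', reset
Bit 7: prefix='1' (no match yet)
Bit 8: prefix='11' (no match yet)
Bit 9: prefix='111' -> emit 'p', reset
Bit 10: prefix='1' (no match yet)
Bit 11: prefix='10' -> emit 'k', reset
Bit 12: prefix='0' (no match yet)
Bit 13: prefix='01' -> emit 'a', reset
Bit 14: prefix='0' (no match yet)
Bit 15: prefix='00' -> emit 'b', reset
Bit 16: prefix='0' (no match yet)
Bit 17: prefix='01' -> emit 'a', reset
Bit 18: prefix='1' (no match yet)
Bit 19: prefix='11' (no match yet)
Bit 20: prefix='111' -> emit 'p', reset
Bit 21: prefix='0' (no match yet)
Bit 22: prefix='00' -> emit 'b', reset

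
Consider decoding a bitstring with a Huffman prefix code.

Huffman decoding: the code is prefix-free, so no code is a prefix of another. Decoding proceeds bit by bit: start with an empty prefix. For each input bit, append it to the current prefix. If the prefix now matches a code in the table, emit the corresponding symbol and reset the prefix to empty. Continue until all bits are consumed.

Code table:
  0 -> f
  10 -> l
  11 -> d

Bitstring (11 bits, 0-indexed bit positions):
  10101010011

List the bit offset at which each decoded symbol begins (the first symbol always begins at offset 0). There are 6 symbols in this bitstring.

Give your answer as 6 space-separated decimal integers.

Bit 0: prefix='1' (no match yet)
Bit 1: prefix='10' -> emit 'l', reset
Bit 2: prefix='1' (no match yet)
Bit 3: prefix='10' -> emit 'l', reset
Bit 4: prefix='1' (no match yet)
Bit 5: prefix='10' -> emit 'l', reset
Bit 6: prefix='1' (no match yet)
Bit 7: prefix='10' -> emit 'l', reset
Bit 8: prefix='0' -> emit 'f', reset
Bit 9: prefix='1' (no match yet)
Bit 10: prefix='11' -> emit 'd', reset

Answer: 0 2 4 6 8 9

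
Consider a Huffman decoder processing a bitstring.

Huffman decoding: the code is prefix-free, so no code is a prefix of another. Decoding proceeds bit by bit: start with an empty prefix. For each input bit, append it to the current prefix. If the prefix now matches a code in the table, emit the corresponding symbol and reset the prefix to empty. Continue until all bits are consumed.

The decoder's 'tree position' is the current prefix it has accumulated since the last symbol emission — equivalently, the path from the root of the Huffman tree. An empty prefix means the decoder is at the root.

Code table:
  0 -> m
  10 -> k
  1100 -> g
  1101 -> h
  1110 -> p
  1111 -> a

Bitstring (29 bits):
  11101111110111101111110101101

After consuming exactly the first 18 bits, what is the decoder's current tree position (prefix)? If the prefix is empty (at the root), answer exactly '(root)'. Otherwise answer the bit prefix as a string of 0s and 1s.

Bit 0: prefix='1' (no match yet)
Bit 1: prefix='11' (no match yet)
Bit 2: prefix='111' (no match yet)
Bit 3: prefix='1110' -> emit 'p', reset
Bit 4: prefix='1' (no match yet)
Bit 5: prefix='11' (no match yet)
Bit 6: prefix='111' (no match yet)
Bit 7: prefix='1111' -> emit 'a', reset
Bit 8: prefix='1' (no match yet)
Bit 9: prefix='11' (no match yet)
Bit 10: prefix='110' (no match yet)
Bit 11: prefix='1101' -> emit 'h', reset
Bit 12: prefix='1' (no match yet)
Bit 13: prefix='11' (no match yet)
Bit 14: prefix='111' (no match yet)
Bit 15: prefix='1110' -> emit 'p', reset
Bit 16: prefix='1' (no match yet)
Bit 17: prefix='11' (no match yet)

Answer: 11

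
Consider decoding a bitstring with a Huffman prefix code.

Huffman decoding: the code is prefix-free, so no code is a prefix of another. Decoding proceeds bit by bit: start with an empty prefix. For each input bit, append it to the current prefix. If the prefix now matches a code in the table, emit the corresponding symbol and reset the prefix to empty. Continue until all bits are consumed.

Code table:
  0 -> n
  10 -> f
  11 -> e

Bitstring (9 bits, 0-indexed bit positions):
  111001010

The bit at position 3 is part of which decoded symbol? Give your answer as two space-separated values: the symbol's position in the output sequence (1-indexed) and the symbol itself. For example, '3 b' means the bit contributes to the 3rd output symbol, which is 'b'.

Answer: 2 f

Derivation:
Bit 0: prefix='1' (no match yet)
Bit 1: prefix='11' -> emit 'e', reset
Bit 2: prefix='1' (no match yet)
Bit 3: prefix='10' -> emit 'f', reset
Bit 4: prefix='0' -> emit 'n', reset
Bit 5: prefix='1' (no match yet)
Bit 6: prefix='10' -> emit 'f', reset
Bit 7: prefix='1' (no match yet)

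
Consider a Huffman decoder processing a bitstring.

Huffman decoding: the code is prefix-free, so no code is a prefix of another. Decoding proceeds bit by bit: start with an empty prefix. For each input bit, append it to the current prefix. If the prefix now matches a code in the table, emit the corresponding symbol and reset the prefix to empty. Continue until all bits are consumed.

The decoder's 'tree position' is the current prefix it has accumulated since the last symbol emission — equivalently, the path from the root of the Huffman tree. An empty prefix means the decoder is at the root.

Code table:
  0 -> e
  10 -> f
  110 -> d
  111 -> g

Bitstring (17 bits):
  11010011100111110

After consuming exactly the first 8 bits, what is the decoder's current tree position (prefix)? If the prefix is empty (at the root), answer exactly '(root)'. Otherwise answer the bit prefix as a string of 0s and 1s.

Bit 0: prefix='1' (no match yet)
Bit 1: prefix='11' (no match yet)
Bit 2: prefix='110' -> emit 'd', reset
Bit 3: prefix='1' (no match yet)
Bit 4: prefix='10' -> emit 'f', reset
Bit 5: prefix='0' -> emit 'e', reset
Bit 6: prefix='1' (no match yet)
Bit 7: prefix='11' (no match yet)

Answer: 11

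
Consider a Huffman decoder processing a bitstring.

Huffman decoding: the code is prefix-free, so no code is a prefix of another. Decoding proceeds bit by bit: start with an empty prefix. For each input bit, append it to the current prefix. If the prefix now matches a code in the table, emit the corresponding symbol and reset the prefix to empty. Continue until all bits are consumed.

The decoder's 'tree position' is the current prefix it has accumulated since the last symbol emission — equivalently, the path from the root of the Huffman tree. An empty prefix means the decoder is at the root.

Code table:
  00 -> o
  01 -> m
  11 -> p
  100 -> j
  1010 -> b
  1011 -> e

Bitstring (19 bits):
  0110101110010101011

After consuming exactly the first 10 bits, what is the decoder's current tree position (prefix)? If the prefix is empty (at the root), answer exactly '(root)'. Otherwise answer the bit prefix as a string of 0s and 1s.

Answer: 10

Derivation:
Bit 0: prefix='0' (no match yet)
Bit 1: prefix='01' -> emit 'm', reset
Bit 2: prefix='1' (no match yet)
Bit 3: prefix='10' (no match yet)
Bit 4: prefix='101' (no match yet)
Bit 5: prefix='1010' -> emit 'b', reset
Bit 6: prefix='1' (no match yet)
Bit 7: prefix='11' -> emit 'p', reset
Bit 8: prefix='1' (no match yet)
Bit 9: prefix='10' (no match yet)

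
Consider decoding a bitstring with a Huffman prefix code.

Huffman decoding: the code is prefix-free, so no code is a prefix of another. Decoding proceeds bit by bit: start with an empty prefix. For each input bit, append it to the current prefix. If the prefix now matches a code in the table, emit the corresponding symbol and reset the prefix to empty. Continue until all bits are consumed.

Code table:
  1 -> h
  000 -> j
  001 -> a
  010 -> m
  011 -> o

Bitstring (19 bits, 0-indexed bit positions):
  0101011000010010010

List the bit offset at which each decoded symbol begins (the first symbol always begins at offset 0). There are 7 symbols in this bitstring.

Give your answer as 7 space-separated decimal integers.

Answer: 0 3 4 7 10 13 16

Derivation:
Bit 0: prefix='0' (no match yet)
Bit 1: prefix='01' (no match yet)
Bit 2: prefix='010' -> emit 'm', reset
Bit 3: prefix='1' -> emit 'h', reset
Bit 4: prefix='0' (no match yet)
Bit 5: prefix='01' (no match yet)
Bit 6: prefix='011' -> emit 'o', reset
Bit 7: prefix='0' (no match yet)
Bit 8: prefix='00' (no match yet)
Bit 9: prefix='000' -> emit 'j', reset
Bit 10: prefix='0' (no match yet)
Bit 11: prefix='01' (no match yet)
Bit 12: prefix='010' -> emit 'm', reset
Bit 13: prefix='0' (no match yet)
Bit 14: prefix='01' (no match yet)
Bit 15: prefix='010' -> emit 'm', reset
Bit 16: prefix='0' (no match yet)
Bit 17: prefix='01' (no match yet)
Bit 18: prefix='010' -> emit 'm', reset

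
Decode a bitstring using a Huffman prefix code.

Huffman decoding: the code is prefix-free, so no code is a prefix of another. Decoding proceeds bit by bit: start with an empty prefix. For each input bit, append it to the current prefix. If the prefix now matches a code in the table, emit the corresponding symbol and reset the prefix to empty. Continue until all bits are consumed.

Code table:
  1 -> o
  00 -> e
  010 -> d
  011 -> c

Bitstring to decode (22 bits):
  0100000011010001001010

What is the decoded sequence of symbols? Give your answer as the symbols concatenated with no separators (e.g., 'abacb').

Bit 0: prefix='0' (no match yet)
Bit 1: prefix='01' (no match yet)
Bit 2: prefix='010' -> emit 'd', reset
Bit 3: prefix='0' (no match yet)
Bit 4: prefix='00' -> emit 'e', reset
Bit 5: prefix='0' (no match yet)
Bit 6: prefix='00' -> emit 'e', reset
Bit 7: prefix='0' (no match yet)
Bit 8: prefix='01' (no match yet)
Bit 9: prefix='011' -> emit 'c', reset
Bit 10: prefix='0' (no match yet)
Bit 11: prefix='01' (no match yet)
Bit 12: prefix='010' -> emit 'd', reset
Bit 13: prefix='0' (no match yet)
Bit 14: prefix='00' -> emit 'e', reset
Bit 15: prefix='1' -> emit 'o', reset
Bit 16: prefix='0' (no match yet)
Bit 17: prefix='00' -> emit 'e', reset
Bit 18: prefix='1' -> emit 'o', reset
Bit 19: prefix='0' (no match yet)
Bit 20: prefix='01' (no match yet)
Bit 21: prefix='010' -> emit 'd', reset

Answer: deecdeoeod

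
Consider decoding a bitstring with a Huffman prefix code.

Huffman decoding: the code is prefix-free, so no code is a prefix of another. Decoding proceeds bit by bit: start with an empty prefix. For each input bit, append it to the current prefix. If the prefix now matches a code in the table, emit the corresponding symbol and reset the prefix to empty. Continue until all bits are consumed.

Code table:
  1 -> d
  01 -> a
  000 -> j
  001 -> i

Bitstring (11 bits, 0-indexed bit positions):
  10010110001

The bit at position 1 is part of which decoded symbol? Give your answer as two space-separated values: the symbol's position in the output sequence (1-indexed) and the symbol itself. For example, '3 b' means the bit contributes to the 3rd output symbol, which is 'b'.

Bit 0: prefix='1' -> emit 'd', reset
Bit 1: prefix='0' (no match yet)
Bit 2: prefix='00' (no match yet)
Bit 3: prefix='001' -> emit 'i', reset
Bit 4: prefix='0' (no match yet)
Bit 5: prefix='01' -> emit 'a', reset

Answer: 2 i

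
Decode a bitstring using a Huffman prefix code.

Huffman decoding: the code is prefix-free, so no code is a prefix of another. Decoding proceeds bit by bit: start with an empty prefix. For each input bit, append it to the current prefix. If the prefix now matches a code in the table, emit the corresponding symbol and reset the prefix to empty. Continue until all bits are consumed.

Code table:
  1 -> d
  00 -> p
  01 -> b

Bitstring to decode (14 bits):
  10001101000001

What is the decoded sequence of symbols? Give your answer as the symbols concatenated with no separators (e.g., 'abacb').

Answer: dpbdbppb

Derivation:
Bit 0: prefix='1' -> emit 'd', reset
Bit 1: prefix='0' (no match yet)
Bit 2: prefix='00' -> emit 'p', reset
Bit 3: prefix='0' (no match yet)
Bit 4: prefix='01' -> emit 'b', reset
Bit 5: prefix='1' -> emit 'd', reset
Bit 6: prefix='0' (no match yet)
Bit 7: prefix='01' -> emit 'b', reset
Bit 8: prefix='0' (no match yet)
Bit 9: prefix='00' -> emit 'p', reset
Bit 10: prefix='0' (no match yet)
Bit 11: prefix='00' -> emit 'p', reset
Bit 12: prefix='0' (no match yet)
Bit 13: prefix='01' -> emit 'b', reset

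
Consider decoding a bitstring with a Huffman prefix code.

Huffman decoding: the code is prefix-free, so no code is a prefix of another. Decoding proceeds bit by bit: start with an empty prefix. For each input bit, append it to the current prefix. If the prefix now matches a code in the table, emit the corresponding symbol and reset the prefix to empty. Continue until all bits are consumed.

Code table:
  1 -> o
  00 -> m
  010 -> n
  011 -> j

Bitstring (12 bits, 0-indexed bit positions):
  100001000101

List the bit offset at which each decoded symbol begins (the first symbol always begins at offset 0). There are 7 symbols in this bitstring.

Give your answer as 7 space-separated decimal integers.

Bit 0: prefix='1' -> emit 'o', reset
Bit 1: prefix='0' (no match yet)
Bit 2: prefix='00' -> emit 'm', reset
Bit 3: prefix='0' (no match yet)
Bit 4: prefix='00' -> emit 'm', reset
Bit 5: prefix='1' -> emit 'o', reset
Bit 6: prefix='0' (no match yet)
Bit 7: prefix='00' -> emit 'm', reset
Bit 8: prefix='0' (no match yet)
Bit 9: prefix='01' (no match yet)
Bit 10: prefix='010' -> emit 'n', reset
Bit 11: prefix='1' -> emit 'o', reset

Answer: 0 1 3 5 6 8 11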